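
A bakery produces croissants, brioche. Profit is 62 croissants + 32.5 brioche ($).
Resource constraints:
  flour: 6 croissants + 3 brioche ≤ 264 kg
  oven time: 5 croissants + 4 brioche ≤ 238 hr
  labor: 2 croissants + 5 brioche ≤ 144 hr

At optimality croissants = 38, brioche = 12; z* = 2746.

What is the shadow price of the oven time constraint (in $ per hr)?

1

Binding: flour and oven time. Non-binding: labor (8 unused).
Since labor is not tight, its dual is 0.
The binding rows give the dual system: 6·y_flour + 5·y_oven time = 62 and 3·y_flour + 4·y_oven time = 32.5.
This yields shadow prices y_flour = 9.5, y_oven time = 1.
Shadow price of oven time = 1.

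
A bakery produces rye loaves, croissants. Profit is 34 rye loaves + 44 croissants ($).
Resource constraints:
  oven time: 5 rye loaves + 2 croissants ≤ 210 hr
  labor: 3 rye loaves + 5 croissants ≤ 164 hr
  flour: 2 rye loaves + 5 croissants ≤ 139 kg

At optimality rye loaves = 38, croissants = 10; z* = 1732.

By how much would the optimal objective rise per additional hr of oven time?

Binding: oven time and labor. Non-binding: flour (13 unused).
Since flour is not tight, its dual is 0.
Dual feasibility on the basic columns requires 5·y_oven time + 3·y_labor = 34, 2·y_oven time + 5·y_labor = 44.
Solving: y_oven time = 2, y_labor = 8.
Shadow price of oven time = 2.

2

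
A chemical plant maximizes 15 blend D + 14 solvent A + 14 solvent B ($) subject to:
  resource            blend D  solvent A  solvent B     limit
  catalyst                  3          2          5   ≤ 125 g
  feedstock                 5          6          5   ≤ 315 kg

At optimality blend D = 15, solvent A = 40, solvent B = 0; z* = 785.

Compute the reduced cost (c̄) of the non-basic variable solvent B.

Check each constraint at x*: catalyst 125/125 (tight); feedstock 315/315 (tight).
Dual feasibility on the basic columns requires 3·y_catalyst + 5·y_feedstock = 15, 2·y_catalyst + 6·y_feedstock = 14.
This yields shadow prices y_catalyst = 2.5, y_feedstock = 1.5.
Reduced cost of solvent B: c₃ − yᵀa₃ = 14 − (2.5·5 + 1.5·5) = 14 − 20 = -6.

-6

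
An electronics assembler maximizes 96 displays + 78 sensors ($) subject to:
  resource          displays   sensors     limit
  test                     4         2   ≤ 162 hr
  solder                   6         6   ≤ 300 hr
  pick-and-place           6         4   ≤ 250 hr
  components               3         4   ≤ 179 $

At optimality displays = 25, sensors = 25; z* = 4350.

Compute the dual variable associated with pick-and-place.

At the optimum: test uses 150 of 162 (slack = 12); solder uses 300 of 300 (binding); pick-and-place uses 250 of 250 (binding); components uses 175 of 179 (slack = 4).
Since test, components are not tight, their duals are 0.
The binding rows give the dual system: 6·y_solder + 6·y_pick-and-place = 96 and 6·y_solder + 4·y_pick-and-place = 78.
→ y_solder = 7 and y_pick-and-place = 9.
Shadow price of pick-and-place = 9.

9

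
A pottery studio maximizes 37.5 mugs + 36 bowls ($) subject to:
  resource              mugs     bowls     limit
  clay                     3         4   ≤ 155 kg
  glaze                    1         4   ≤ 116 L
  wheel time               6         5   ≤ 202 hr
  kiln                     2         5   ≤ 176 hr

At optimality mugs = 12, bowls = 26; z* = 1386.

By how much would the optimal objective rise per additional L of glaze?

1.5

At the optimum: clay uses 140 of 155 (slack = 15); glaze uses 116 of 116 (binding); wheel time uses 202 of 202 (binding); kiln uses 154 of 176 (slack = 22).
Since clay, kiln are not tight, their duals are 0.
Dual feasibility on the basic columns requires 1·y_glaze + 6·y_wheel time = 37.5, 4·y_glaze + 5·y_wheel time = 36.
Solving: y_glaze = 1.5, y_wheel time = 6.
Shadow price of glaze = 1.5.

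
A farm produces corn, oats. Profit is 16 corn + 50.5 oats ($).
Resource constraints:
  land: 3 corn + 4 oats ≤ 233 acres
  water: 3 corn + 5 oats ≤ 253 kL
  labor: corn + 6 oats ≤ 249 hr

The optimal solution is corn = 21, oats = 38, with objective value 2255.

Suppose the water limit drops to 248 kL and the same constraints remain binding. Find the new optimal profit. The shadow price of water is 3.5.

Δb = -5, so new z* = 2255 + (3.5)·(-5) = 2255 − 17.5 = 2237.5.

2237.5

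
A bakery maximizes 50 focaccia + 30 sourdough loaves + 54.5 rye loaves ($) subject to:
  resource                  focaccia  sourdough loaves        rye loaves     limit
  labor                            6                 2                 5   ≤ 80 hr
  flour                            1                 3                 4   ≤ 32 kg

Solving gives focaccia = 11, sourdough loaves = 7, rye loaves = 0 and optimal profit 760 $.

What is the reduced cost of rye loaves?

Both labor and flour are binding at x*.
The binding rows give the dual system: 6·y_labor + 1·y_flour = 50 and 2·y_labor + 3·y_flour = 30.
Solving: y_labor = 7.5, y_flour = 5.
Reduced cost of rye loaves: c₃ − yᵀa₃ = 54.5 − (7.5·5 + 5·4) = 54.5 − 57.5 = -3.

-3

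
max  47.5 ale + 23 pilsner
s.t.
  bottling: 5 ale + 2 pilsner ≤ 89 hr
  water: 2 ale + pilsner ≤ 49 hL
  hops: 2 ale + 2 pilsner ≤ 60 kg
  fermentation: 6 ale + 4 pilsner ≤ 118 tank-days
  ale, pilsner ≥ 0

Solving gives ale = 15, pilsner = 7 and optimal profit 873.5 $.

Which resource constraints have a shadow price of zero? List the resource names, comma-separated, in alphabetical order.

bottling: 89/89 (binding)
water: 37/49 (slack 12)
hops: 44/60 (slack 16)
fermentation: 118/118 (binding)
By complementary slackness, a constraint with positive slack has shadow price 0 → hops, water.

hops, water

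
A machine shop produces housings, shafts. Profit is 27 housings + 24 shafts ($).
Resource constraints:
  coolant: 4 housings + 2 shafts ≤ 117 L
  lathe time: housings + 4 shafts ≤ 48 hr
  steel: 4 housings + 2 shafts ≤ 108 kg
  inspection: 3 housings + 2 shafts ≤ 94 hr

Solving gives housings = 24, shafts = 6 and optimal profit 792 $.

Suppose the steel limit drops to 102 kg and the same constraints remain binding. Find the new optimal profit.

Check each constraint at x*: coolant 108/117 (slack 9); lathe time 48/48 (tight); steel 108/108 (tight); inspection 84/94 (slack 10).
Slack constraints have shadow price 0 (complementary slackness).
Dual feasibility on the basic columns requires 1·y_lathe time + 4·y_steel = 27, 4·y_lathe time + 2·y_steel = 24.
Solving: y_lathe time = 3, y_steel = 6.
Δz = y_steel·Δb = 6 × (-6) = -36, so new z* = 792 − 36 = 756.

756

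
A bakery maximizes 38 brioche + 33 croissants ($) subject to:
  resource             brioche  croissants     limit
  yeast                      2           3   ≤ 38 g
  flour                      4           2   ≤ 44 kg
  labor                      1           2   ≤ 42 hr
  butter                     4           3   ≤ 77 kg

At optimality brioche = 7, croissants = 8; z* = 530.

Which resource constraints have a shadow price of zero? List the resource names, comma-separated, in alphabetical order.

butter, labor

yeast: 38/38 (binding)
flour: 44/44 (binding)
labor: 23/42 (slack 19)
butter: 52/77 (slack 25)
By complementary slackness, a constraint with positive slack has shadow price 0 → butter, labor.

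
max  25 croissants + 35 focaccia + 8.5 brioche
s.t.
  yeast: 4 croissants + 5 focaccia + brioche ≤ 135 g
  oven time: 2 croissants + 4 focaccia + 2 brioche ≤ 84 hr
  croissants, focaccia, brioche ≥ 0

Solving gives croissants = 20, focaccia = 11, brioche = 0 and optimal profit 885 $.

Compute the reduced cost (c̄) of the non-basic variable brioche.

Check each constraint at x*: yeast 135/135 (tight); oven time 84/84 (tight).
The binding rows give the dual system: 4·y_yeast + 2·y_oven time = 25 and 5·y_yeast + 4·y_oven time = 35.
This yields shadow prices y_yeast = 5, y_oven time = 2.5.
Reduced cost of brioche: c₃ − yᵀa₃ = 8.5 − (5·1 + 2.5·2) = 8.5 − 10 = -1.5.

-1.5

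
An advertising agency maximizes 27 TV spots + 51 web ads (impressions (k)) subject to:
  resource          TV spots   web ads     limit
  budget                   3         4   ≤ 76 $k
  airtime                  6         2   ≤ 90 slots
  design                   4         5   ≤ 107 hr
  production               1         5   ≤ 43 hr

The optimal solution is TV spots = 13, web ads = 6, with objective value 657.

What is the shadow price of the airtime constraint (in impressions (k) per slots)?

At the optimum: budget uses 63 of 76 (slack = 13); airtime uses 90 of 90 (binding); design uses 82 of 107 (slack = 25); production uses 43 of 43 (binding).
Slack constraints have shadow price 0 (complementary slackness).
From A_Bᵀ y = c: 6·y_airtime + 1·y_production = 27; 2·y_airtime + 5·y_production = 51.
Solving: y_airtime = 3, y_production = 9.
Shadow price of airtime = 3.

3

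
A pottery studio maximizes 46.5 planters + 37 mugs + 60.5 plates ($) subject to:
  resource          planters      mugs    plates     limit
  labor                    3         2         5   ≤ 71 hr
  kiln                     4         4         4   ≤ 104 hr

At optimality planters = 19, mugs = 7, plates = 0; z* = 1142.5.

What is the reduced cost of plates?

Both labor and kiln are binding at x*.
From A_Bᵀ y = c: 3·y_labor + 4·y_kiln = 46.5; 2·y_labor + 4·y_kiln = 37.
Solving: y_labor = 9.5, y_kiln = 4.5.
Reduced cost of plates: c₃ − yᵀa₃ = 60.5 − (9.5·5 + 4.5·4) = 60.5 − 65.5 = -5.

-5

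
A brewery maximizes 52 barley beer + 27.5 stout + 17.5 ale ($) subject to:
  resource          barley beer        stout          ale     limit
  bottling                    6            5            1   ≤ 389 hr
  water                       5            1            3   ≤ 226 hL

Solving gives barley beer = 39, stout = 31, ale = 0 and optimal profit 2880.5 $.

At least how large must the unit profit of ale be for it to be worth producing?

At the optimum: bottling uses 389 of 389 (binding); water uses 226 of 226 (binding).
The binding rows give the dual system: 6·y_bottling + 5·y_water = 52 and 5·y_bottling + 1·y_water = 27.5.
→ y_bottling = 4.5 and y_water = 5.
ale enters the basis when its profit ≥ yᵀa₃ = 4.5·1 + 5·3 = 19.5.

19.5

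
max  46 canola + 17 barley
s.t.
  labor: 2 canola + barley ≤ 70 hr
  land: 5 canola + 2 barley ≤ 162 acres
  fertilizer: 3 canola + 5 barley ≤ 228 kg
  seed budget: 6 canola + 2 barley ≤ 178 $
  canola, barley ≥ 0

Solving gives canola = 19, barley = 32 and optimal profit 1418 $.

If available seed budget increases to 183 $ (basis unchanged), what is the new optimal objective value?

Check each constraint at x*: labor 70/70 (tight); land 159/162 (slack 3); fertilizer 217/228 (slack 11); seed budget 178/178 (tight).
Slack constraints have shadow price 0 (complementary slackness).
From A_Bᵀ y = c: 2·y_labor + 6·y_seed budget = 46; 1·y_labor + 2·y_seed budget = 17.
Solving: y_labor = 5, y_seed budget = 6.
Δz = y_seed budget·Δb = 6 × (5) = 30, so new z* = 1418 + 30 = 1448.

1448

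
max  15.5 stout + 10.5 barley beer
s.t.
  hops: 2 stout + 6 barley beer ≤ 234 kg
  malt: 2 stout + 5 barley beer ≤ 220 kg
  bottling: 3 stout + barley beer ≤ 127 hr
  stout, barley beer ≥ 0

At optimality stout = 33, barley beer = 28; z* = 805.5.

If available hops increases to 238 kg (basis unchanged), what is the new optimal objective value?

809.5

Binding: hops and bottling. Non-binding: malt (14 unused).
Since malt is not tight, its dual is 0.
The binding rows give the dual system: 2·y_hops + 3·y_bottling = 15.5 and 6·y_hops + 1·y_bottling = 10.5.
This yields shadow prices y_hops = 1, y_bottling = 4.5.
Δz = y_hops·Δb = 1 × (4) = 4, so new z* = 805.5 + 4 = 809.5.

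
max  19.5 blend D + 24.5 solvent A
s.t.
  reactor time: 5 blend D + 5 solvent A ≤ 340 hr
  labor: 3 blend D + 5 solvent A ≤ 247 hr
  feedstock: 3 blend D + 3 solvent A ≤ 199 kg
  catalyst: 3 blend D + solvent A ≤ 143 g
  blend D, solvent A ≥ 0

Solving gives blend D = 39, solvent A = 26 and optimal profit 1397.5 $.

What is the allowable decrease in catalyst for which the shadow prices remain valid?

Binding constraints: labor, catalyst. The basis is B = [[3,5],[3,1]] with det -12.
Per unit decrease in catalyst, x* moves by d = (-0.4167, 0.25).
The basis stays optimal until blend D reaches 0; allowable decrease = 93.6 g.

93.6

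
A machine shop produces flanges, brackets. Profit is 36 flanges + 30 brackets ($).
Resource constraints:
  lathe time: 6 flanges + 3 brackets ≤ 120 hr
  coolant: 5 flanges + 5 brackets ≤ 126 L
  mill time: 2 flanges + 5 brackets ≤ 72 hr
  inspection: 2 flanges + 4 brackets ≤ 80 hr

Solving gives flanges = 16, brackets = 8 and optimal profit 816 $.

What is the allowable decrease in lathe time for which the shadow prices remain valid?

76.8

Binding constraints: lathe time, mill time. The basis is B = [[6,3],[2,5]] with det 24.
Per unit decrease in lathe time, x* moves by d = (-0.2083, 0.0833).
The basis stays optimal until flanges reaches 0; allowable decrease = 76.8 hr.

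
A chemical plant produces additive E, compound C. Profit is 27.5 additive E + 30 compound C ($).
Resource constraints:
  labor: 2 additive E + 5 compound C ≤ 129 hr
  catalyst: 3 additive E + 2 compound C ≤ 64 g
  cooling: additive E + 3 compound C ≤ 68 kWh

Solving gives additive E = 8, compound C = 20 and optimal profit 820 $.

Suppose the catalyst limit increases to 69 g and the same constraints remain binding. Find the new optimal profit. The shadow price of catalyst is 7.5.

857.5

Δb = 5, so new z* = 820 + (7.5)·(5) = 820 + 37.5 = 857.5.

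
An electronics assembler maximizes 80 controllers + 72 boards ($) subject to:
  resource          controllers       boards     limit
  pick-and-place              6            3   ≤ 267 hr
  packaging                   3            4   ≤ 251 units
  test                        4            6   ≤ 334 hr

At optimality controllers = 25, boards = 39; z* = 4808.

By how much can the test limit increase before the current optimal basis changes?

32

Binding constraints: pick-and-place, test. The basis is B = [[6,3],[4,6]] with det 24.
Per unit increase in test, x* moves by d = (-0.125, 0.25).
The basis stays optimal until packaging becomes binding; allowable increase = 32 hr.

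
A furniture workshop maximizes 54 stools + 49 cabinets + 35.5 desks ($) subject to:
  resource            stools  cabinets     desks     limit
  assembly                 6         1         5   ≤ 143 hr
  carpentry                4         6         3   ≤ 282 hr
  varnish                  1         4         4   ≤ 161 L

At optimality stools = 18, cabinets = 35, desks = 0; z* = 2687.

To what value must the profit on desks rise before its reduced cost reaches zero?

42.5

Check each constraint at x*: assembly 143/143 (tight); carpentry 282/282 (tight); varnish 158/161 (slack 3).
Slack constraints have shadow price 0 (complementary slackness).
Dual feasibility on the basic columns requires 6·y_assembly + 4·y_carpentry = 54, 1·y_assembly + 6·y_carpentry = 49.
Solving: y_assembly = 4, y_carpentry = 7.5.
desks enters the basis when its profit ≥ yᵀa₃ = 4·5 + 7.5·3 = 42.5.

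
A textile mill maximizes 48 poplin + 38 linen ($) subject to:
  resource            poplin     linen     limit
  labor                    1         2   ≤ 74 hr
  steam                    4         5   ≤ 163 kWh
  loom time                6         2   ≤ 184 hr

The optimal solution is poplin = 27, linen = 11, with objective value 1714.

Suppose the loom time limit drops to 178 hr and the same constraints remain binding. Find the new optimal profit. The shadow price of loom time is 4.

1690

Δb = -6, so new z* = 1714 + (4)·(-6) = 1714 − 24 = 1690.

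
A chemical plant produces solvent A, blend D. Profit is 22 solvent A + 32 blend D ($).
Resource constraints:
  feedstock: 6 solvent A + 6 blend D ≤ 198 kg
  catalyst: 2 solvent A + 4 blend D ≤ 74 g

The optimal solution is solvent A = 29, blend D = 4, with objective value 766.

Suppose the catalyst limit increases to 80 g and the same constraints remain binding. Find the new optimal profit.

796

Both feedstock and catalyst are binding at x*.
Dual feasibility on the basic columns requires 6·y_feedstock + 2·y_catalyst = 22, 6·y_feedstock + 4·y_catalyst = 32.
Solving: y_feedstock = 2, y_catalyst = 5.
Δz = y_catalyst·Δb = 5 × (6) = 30, so new z* = 766 + 30 = 796.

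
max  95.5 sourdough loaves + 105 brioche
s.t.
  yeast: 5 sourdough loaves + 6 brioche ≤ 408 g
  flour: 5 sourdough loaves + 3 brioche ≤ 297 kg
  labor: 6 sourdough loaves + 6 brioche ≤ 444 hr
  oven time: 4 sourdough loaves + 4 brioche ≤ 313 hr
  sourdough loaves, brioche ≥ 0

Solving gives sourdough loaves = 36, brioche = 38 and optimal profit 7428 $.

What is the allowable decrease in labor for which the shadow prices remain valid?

36

Binding constraints: yeast, labor. The basis is B = [[5,6],[6,6]] with det -6.
Per unit decrease in labor, x* moves by d = (-1, 0.8333).
The basis stays optimal until sourdough loaves reaches 0; allowable decrease = 36 hr.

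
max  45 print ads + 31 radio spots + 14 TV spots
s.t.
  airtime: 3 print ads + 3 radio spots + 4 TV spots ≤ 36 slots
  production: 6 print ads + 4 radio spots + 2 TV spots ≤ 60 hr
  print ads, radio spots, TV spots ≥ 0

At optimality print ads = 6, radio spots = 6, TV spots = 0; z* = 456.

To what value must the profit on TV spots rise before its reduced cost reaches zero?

Check each constraint at x*: airtime 36/36 (tight); production 60/60 (tight).
The binding rows give the dual system: 3·y_airtime + 6·y_production = 45 and 3·y_airtime + 4·y_production = 31.
Solving: y_airtime = 1, y_production = 7.
TV spots enters the basis when its profit ≥ yᵀa₃ = 1·4 + 7·2 = 18.

18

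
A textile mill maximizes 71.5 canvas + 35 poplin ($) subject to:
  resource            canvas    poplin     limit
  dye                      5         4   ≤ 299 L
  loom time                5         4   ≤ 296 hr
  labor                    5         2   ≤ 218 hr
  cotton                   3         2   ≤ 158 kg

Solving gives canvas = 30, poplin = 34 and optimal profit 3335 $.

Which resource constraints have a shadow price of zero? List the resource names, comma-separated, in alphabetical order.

dye: 286/299 (slack 13)
loom time: 286/296 (slack 10)
labor: 218/218 (binding)
cotton: 158/158 (binding)
By complementary slackness, a constraint with positive slack has shadow price 0 → dye, loom time.

dye, loom time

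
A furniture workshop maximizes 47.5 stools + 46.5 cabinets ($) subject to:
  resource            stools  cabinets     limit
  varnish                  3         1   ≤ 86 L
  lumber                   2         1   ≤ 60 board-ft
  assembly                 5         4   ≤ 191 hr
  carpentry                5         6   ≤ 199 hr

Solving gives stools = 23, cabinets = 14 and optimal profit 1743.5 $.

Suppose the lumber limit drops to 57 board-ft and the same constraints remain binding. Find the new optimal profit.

1721

Check each constraint at x*: varnish 83/86 (slack 3); lumber 60/60 (tight); assembly 171/191 (slack 20); carpentry 199/199 (tight).
Slack constraints have shadow price 0 (complementary slackness).
Dual feasibility on the basic columns requires 2·y_lumber + 5·y_carpentry = 47.5, 1·y_lumber + 6·y_carpentry = 46.5.
→ y_lumber = 7.5 and y_carpentry = 6.5.
Δz = y_lumber·Δb = 7.5 × (-3) = -22.5, so new z* = 1743.5 − 22.5 = 1721.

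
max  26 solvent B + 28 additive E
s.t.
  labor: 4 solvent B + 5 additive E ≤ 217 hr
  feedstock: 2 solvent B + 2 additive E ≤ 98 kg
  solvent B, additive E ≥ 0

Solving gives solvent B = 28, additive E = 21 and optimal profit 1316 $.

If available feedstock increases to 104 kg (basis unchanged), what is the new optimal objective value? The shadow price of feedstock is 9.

Δb = 6, so new z* = 1316 + (9)·(6) = 1316 + 54 = 1370.

1370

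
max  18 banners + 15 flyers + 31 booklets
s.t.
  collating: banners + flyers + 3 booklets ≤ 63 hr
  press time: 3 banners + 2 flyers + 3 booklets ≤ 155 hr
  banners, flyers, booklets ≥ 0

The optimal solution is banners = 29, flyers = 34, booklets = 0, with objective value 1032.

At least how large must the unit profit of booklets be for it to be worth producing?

36

At the optimum: collating uses 63 of 63 (binding); press time uses 155 of 155 (binding).
Dual feasibility on the basic columns requires 1·y_collating + 3·y_press time = 18, 1·y_collating + 2·y_press time = 15.
Solving: y_collating = 9, y_press time = 3.
booklets enters the basis when its profit ≥ yᵀa₃ = 9·3 + 3·3 = 36.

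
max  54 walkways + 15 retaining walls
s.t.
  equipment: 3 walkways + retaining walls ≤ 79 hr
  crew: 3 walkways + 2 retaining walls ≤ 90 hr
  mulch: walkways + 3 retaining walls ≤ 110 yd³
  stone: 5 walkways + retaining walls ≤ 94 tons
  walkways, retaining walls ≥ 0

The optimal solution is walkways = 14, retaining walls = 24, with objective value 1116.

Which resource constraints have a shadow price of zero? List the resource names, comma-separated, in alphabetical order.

equipment: 66/79 (slack 13)
crew: 90/90 (binding)
mulch: 86/110 (slack 24)
stone: 94/94 (binding)
By complementary slackness, a constraint with positive slack has shadow price 0 → equipment, mulch.

equipment, mulch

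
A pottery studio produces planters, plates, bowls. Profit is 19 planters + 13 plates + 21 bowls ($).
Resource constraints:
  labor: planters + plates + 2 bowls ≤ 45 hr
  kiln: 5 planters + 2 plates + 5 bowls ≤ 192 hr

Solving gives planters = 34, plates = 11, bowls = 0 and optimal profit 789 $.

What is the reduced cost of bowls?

-7

Both labor and kiln are binding at x*.
Dual feasibility on the basic columns requires 1·y_labor + 5·y_kiln = 19, 1·y_labor + 2·y_kiln = 13.
→ y_labor = 9 and y_kiln = 2.
Reduced cost of bowls: c₃ − yᵀa₃ = 21 − (9·2 + 2·5) = 21 − 28 = -7.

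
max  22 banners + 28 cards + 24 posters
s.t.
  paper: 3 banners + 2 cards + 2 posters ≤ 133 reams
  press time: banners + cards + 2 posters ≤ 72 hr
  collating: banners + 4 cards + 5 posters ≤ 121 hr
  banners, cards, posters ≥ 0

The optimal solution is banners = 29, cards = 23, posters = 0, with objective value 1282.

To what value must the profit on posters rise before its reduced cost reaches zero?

32

Binding: paper and collating. Non-binding: press time (20 unused).
Slack constraints have shadow price 0 (complementary slackness).
Dual feasibility on the basic columns requires 3·y_paper + 1·y_collating = 22, 2·y_paper + 4·y_collating = 28.
This yields shadow prices y_paper = 6, y_collating = 4.
posters enters the basis when its profit ≥ yᵀa₃ = 6·2 + 4·5 = 32.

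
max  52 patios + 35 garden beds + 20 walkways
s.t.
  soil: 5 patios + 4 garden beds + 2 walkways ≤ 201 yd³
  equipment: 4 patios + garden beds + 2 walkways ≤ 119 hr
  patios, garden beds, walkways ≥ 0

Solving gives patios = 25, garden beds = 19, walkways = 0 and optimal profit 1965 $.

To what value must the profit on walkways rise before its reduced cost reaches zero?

22

At the optimum: soil uses 201 of 201 (binding); equipment uses 119 of 119 (binding).
The binding rows give the dual system: 5·y_soil + 4·y_equipment = 52 and 4·y_soil + 1·y_equipment = 35.
Solving: y_soil = 8, y_equipment = 3.
walkways enters the basis when its profit ≥ yᵀa₃ = 8·2 + 3·2 = 22.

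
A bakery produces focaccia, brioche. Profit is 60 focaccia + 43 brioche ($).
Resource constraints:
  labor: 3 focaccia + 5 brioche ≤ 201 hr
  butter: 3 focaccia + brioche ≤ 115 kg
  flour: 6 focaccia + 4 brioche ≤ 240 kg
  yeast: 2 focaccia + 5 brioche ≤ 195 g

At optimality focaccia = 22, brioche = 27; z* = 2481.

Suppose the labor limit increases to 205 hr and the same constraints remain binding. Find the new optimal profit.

2485

Binding: labor and flour. Non-binding: butter (22 unused), yeast (16 unused).
Since butter, yeast are not tight, their duals are 0.
Dual feasibility on the basic columns requires 3·y_labor + 6·y_flour = 60, 5·y_labor + 4·y_flour = 43.
Solving: y_labor = 1, y_flour = 9.5.
Δz = y_labor·Δb = 1 × (4) = 4, so new z* = 2481 + 4 = 2485.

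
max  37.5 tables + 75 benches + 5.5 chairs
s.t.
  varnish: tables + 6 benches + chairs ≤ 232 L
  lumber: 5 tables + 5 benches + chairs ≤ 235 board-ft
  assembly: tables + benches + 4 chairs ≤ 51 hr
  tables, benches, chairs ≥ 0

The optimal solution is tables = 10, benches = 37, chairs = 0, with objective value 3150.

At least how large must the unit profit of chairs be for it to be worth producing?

13.5

Binding: varnish and lumber. Non-binding: assembly (4 unused).
Slack constraints have shadow price 0 (complementary slackness).
Dual feasibility on the basic columns requires 1·y_varnish + 5·y_lumber = 37.5, 6·y_varnish + 5·y_lumber = 75.
→ y_varnish = 7.5 and y_lumber = 6.
chairs enters the basis when its profit ≥ yᵀa₃ = 7.5·1 + 6·1 = 13.5.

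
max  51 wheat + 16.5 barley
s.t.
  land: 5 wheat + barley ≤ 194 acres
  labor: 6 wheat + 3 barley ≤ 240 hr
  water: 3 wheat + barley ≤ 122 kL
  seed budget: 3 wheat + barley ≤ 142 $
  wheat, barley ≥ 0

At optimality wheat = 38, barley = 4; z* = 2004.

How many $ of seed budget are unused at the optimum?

seed budget used = 3·38 + 1·4 = 118; slack = 142 − 118 = 24.

24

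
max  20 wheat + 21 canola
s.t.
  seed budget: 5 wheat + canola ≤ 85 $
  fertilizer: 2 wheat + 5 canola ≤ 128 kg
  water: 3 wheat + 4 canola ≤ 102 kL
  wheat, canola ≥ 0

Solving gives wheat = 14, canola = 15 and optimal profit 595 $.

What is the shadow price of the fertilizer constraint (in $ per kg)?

At the optimum: seed budget uses 85 of 85 (binding); fertilizer uses 103 of 128 (slack = 25); water uses 102 of 102 (binding).
By complementary slackness, y = 0 for the non-binding constraint.
Dual feasibility on the basic columns requires 5·y_seed budget + 3·y_water = 20, 1·y_seed budget + 4·y_water = 21.
→ y_seed budget = 1 and y_water = 5.
Shadow price of fertilizer = 0.

0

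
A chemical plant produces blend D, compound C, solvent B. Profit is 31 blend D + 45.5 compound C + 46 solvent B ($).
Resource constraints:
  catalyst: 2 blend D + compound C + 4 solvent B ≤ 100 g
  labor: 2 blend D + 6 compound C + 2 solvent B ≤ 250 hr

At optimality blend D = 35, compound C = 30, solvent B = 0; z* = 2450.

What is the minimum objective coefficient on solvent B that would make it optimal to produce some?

Check each constraint at x*: catalyst 100/100 (tight); labor 250/250 (tight).
From A_Bᵀ y = c: 2·y_catalyst + 2·y_labor = 31; 1·y_catalyst + 6·y_labor = 45.5.
→ y_catalyst = 9.5 and y_labor = 6.
solvent B enters the basis when its profit ≥ yᵀa₃ = 9.5·4 + 6·2 = 50.

50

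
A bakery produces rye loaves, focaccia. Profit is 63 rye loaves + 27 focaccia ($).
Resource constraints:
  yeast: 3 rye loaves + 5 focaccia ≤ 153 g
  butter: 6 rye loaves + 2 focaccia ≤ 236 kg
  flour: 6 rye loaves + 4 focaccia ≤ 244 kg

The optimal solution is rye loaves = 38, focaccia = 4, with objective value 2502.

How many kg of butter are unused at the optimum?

0

butter used = 6·38 + 2·4 = 236; slack = 236 − 236 = 0.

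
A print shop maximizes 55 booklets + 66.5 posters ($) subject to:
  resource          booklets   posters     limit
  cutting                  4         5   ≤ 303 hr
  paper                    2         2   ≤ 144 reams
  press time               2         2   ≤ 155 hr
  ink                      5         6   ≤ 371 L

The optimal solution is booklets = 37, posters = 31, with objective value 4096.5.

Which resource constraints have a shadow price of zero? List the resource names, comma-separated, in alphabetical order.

cutting: 303/303 (binding)
paper: 136/144 (slack 8)
press time: 136/155 (slack 19)
ink: 371/371 (binding)
By complementary slackness, a constraint with positive slack has shadow price 0 → paper, press time.

paper, press time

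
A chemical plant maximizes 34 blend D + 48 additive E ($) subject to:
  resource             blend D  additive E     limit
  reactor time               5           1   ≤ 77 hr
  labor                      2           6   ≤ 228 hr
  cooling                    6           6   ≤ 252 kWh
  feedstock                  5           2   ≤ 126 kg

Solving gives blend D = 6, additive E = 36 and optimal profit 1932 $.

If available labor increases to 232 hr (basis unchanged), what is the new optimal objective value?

Binding: labor and cooling. Non-binding: reactor time (11 unused), feedstock (24 unused).
Slack constraints have shadow price 0 (complementary slackness).
Dual feasibility on the basic columns requires 2·y_labor + 6·y_cooling = 34, 6·y_labor + 6·y_cooling = 48.
→ y_labor = 3.5 and y_cooling = 4.5.
Δz = y_labor·Δb = 3.5 × (4) = 14, so new z* = 1932 + 14 = 1946.

1946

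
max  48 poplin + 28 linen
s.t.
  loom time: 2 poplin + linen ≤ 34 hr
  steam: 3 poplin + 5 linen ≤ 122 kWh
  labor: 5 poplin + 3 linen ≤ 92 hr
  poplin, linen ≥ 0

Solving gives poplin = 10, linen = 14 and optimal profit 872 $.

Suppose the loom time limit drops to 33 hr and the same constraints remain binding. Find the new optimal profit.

868

Check each constraint at x*: loom time 34/34 (tight); steam 100/122 (slack 22); labor 92/92 (tight).
By complementary slackness, y = 0 for the non-binding constraint.
From A_Bᵀ y = c: 2·y_loom time + 5·y_labor = 48; 1·y_loom time + 3·y_labor = 28.
→ y_loom time = 4 and y_labor = 8.
Δz = y_loom time·Δb = 4 × (-1) = -4, so new z* = 872 − 4 = 868.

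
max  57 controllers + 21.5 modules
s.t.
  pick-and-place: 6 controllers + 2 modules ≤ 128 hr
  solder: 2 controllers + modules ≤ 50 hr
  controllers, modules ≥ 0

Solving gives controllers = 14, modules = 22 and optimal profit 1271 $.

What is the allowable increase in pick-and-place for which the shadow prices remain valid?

22

Binding constraints: pick-and-place, solder. The basis is B = [[6,2],[2,1]] with det 2.
Per unit increase in pick-and-place, x* moves by d = (0.5, -1).
The basis stays optimal until modules reaches 0; allowable increase = 22 hr.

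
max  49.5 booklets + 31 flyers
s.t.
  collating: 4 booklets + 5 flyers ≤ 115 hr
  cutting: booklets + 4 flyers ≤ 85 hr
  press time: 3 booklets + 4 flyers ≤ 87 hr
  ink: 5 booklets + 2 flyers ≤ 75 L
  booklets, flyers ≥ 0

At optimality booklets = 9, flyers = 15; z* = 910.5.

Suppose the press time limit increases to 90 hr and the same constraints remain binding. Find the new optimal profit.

At the optimum: collating uses 111 of 115 (slack = 4); cutting uses 69 of 85 (slack = 16); press time uses 87 of 87 (binding); ink uses 75 of 75 (binding).
Since collating, cutting are not tight, their duals are 0.
From A_Bᵀ y = c: 3·y_press time + 5·y_ink = 49.5; 4·y_press time + 2·y_ink = 31.
Solving: y_press time = 4, y_ink = 7.5.
Δz = y_press time·Δb = 4 × (3) = 12, so new z* = 910.5 + 12 = 922.5.

922.5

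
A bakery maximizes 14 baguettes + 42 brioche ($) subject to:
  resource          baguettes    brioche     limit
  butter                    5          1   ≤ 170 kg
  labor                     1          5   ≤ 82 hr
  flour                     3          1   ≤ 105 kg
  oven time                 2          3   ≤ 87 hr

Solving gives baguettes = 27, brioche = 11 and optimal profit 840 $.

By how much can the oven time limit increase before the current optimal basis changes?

Binding constraints: labor, oven time. The basis is B = [[1,5],[2,3]] with det -7.
Per unit increase in oven time, x* moves by d = (0.7143, -0.1429).
The basis stays optimal until flour becomes binding; allowable increase = 6.5 hr.

6.5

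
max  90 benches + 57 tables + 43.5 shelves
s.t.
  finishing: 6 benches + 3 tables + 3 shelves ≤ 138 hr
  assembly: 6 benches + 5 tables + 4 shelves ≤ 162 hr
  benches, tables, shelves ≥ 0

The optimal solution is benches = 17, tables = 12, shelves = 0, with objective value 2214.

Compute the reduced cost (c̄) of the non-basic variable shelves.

-7.5

Check each constraint at x*: finishing 138/138 (tight); assembly 162/162 (tight).
From A_Bᵀ y = c: 6·y_finishing + 6·y_assembly = 90; 3·y_finishing + 5·y_assembly = 57.
This yields shadow prices y_finishing = 9, y_assembly = 6.
Reduced cost of shelves: c₃ − yᵀa₃ = 43.5 − (9·3 + 6·4) = 43.5 − 51 = -7.5.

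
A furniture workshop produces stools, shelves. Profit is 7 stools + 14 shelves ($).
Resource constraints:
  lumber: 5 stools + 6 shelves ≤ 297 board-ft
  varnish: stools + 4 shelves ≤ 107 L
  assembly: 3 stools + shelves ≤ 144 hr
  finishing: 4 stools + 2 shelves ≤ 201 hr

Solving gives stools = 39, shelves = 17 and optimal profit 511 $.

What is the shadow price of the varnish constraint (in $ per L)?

Binding: lumber and varnish. Non-binding: assembly (10 unused), finishing (11 unused).
Since assembly, finishing are not tight, their duals are 0.
Dual feasibility on the basic columns requires 5·y_lumber + 1·y_varnish = 7, 6·y_lumber + 4·y_varnish = 14.
→ y_lumber = 1 and y_varnish = 2.
Shadow price of varnish = 2.

2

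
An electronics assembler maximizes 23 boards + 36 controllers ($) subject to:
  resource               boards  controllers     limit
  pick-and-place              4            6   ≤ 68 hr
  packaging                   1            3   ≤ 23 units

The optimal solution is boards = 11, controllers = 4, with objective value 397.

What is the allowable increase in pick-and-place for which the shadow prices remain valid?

Binding constraints: pick-and-place, packaging. The basis is B = [[4,6],[1,3]] with det 6.
Per unit increase in pick-and-place, x* moves by d = (0.5, -0.1667).
The basis stays optimal until controllers reaches 0; allowable increase = 24 hr.

24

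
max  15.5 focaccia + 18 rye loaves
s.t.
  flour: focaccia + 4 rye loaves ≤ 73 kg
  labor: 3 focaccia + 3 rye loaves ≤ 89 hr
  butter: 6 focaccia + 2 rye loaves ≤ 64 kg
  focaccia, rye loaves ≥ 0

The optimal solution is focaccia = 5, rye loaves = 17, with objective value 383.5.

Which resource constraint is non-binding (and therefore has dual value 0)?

flour: 73/73 (binding)
labor: 66/89 (slack 23)
butter: 64/64 (binding)
By complementary slackness, a constraint with positive slack has shadow price 0 → labor.

labor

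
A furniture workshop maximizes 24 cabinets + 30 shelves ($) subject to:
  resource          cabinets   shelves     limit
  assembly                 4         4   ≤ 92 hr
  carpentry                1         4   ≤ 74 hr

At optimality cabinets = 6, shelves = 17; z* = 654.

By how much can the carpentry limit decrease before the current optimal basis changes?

Binding constraints: assembly, carpentry. The basis is B = [[4,4],[1,4]] with det 12.
Per unit decrease in carpentry, x* moves by d = (0.3333, -0.3333).
The basis stays optimal until shelves reaches 0; allowable decrease = 51 hr.

51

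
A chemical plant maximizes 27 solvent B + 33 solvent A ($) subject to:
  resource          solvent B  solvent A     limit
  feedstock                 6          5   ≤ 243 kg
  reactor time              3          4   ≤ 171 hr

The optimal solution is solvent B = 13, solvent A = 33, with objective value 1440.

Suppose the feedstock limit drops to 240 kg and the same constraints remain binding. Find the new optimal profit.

Both feedstock and reactor time are binding at x*.
The binding rows give the dual system: 6·y_feedstock + 3·y_reactor time = 27 and 5·y_feedstock + 4·y_reactor time = 33.
Solving: y_feedstock = 1, y_reactor time = 7.
Δz = y_feedstock·Δb = 1 × (-3) = -3, so new z* = 1440 − 3 = 1437.

1437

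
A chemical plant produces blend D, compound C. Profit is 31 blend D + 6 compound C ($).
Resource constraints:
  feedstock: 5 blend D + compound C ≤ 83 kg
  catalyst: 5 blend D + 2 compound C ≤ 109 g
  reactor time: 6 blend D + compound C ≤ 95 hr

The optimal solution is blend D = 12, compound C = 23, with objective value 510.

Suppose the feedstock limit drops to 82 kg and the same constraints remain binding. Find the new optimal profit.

At the optimum: feedstock uses 83 of 83 (binding); catalyst uses 106 of 109 (slack = 3); reactor time uses 95 of 95 (binding).
By complementary slackness, y = 0 for the non-binding constraint.
The binding rows give the dual system: 5·y_feedstock + 6·y_reactor time = 31 and 1·y_feedstock + 1·y_reactor time = 6.
Solving: y_feedstock = 5, y_reactor time = 1.
Δz = y_feedstock·Δb = 5 × (-1) = -5, so new z* = 510 − 5 = 505.

505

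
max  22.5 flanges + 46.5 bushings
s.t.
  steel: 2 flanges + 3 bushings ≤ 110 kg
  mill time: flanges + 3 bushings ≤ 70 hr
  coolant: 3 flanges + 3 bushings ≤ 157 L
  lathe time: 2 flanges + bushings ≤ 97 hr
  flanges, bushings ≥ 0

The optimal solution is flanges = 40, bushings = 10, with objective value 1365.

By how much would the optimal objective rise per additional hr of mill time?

8.5

At the optimum: steel uses 110 of 110 (binding); mill time uses 70 of 70 (binding); coolant uses 150 of 157 (slack = 7); lathe time uses 90 of 97 (slack = 7).
Slack constraints have shadow price 0 (complementary slackness).
Dual feasibility on the basic columns requires 2·y_steel + 1·y_mill time = 22.5, 3·y_steel + 3·y_mill time = 46.5.
This yields shadow prices y_steel = 7, y_mill time = 8.5.
Shadow price of mill time = 8.5.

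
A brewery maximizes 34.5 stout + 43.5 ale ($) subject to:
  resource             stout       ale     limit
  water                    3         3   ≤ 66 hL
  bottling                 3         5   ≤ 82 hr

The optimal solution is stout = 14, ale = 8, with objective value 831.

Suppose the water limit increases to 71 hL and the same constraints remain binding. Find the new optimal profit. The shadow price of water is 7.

Δb = 5, so new z* = 831 + (7)·(5) = 831 + 35 = 866.

866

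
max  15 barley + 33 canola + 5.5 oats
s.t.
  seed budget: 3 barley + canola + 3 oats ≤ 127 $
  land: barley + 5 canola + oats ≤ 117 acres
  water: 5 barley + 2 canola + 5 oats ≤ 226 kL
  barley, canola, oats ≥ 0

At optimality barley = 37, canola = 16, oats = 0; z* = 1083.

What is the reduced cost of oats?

At the optimum: seed budget uses 127 of 127 (binding); land uses 117 of 117 (binding); water uses 217 of 226 (slack = 9).
Since water is not tight, its dual is 0.
The binding rows give the dual system: 3·y_seed budget + 1·y_land = 15 and 1·y_seed budget + 5·y_land = 33.
→ y_seed budget = 3 and y_land = 6.
Reduced cost of oats: c₃ − yᵀa₃ = 5.5 − (3·3 + 6·1) = 5.5 − 15 = -9.5.

-9.5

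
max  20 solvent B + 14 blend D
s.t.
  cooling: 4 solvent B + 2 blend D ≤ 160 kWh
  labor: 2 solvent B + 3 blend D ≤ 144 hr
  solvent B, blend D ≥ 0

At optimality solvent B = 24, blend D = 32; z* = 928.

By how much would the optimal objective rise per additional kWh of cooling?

4

Both cooling and labor are binding at x*.
From A_Bᵀ y = c: 4·y_cooling + 2·y_labor = 20; 2·y_cooling + 3·y_labor = 14.
Solving: y_cooling = 4, y_labor = 2.
Shadow price of cooling = 4.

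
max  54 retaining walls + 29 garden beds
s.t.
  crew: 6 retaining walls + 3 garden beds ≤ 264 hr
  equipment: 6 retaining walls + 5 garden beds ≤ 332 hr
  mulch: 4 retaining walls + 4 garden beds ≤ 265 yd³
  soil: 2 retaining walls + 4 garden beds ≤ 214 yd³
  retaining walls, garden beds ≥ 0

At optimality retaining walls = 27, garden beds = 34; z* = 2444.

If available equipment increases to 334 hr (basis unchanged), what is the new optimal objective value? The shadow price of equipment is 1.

Δb = 2, so new z* = 2444 + (1)·(2) = 2444 + 2 = 2446.

2446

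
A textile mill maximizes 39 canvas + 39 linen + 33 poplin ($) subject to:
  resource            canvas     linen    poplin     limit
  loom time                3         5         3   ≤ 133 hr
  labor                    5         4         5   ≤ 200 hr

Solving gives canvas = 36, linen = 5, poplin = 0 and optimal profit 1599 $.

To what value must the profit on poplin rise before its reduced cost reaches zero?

Check each constraint at x*: loom time 133/133 (tight); labor 200/200 (tight).
Dual feasibility on the basic columns requires 3·y_loom time + 5·y_labor = 39, 5·y_loom time + 4·y_labor = 39.
→ y_loom time = 3 and y_labor = 6.
poplin enters the basis when its profit ≥ yᵀa₃ = 3·3 + 6·5 = 39.

39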